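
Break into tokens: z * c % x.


Scan left to right, longest-match per lexeme
Tokens: ID(z), OP(*), ID(c), OP(%), ID(x)


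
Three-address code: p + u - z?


Break into single-operator statements:
t1 = p + u
t2 = t1 - z


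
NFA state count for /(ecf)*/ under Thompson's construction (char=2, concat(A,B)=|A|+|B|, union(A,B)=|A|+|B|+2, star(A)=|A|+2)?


Syntax tree has 3 char leaf(s), 0 union(s), 1 star(s)
chars contribute 3×2 = 6; each union adds +2; each star adds +2
Total: 6 + 0 + 2 = 8 states


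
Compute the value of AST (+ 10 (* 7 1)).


Evaluate inner: (* 7 1) = 7
Evaluate root: (+ 10 7) = 17
Result: 17


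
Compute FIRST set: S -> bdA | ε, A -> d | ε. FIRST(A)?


Per alternative of A: FIRST(d) = {d}; FIRST(ε) = {ε}
FIRST(A) = {d, ε}


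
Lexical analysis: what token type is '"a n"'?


Pattern: double-quoted sequence
Type: STRING_LITERAL


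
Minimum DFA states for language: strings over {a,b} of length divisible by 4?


Track length mod 4: states 0..3, accept at 0
Minimal DFA: 4 states


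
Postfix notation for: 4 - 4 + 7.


Left to right (same or higher precedence on left)
Postfix: 4 4 - 7 +


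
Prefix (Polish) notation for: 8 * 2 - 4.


left-to-right (same/higher precedence on left): tree is (- (* 8 2) 4)
Prefix: - * 8 2 4


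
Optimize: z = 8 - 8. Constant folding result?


8 - 8 = 0 at compile time
Optimized: z = 0


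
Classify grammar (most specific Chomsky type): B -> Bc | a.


Left-linear: every RHS is a terminal or one nonterminal followed by a terminal
Classification: Type 3 (Regular)


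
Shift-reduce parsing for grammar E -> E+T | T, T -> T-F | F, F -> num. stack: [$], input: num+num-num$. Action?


no handle on stack; shift 'num'
Action: shift


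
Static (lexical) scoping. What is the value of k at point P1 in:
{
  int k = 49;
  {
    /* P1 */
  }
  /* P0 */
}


P1's block does not declare k; resolves to the enclosing declaration at depth 0
k = 49


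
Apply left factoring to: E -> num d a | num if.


Common prefix: 'num'
Factored: E -> num E', E' -> d a | if


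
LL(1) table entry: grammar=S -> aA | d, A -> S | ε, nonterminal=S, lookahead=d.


For [S, d]: 'd' ∈ FIRST(d)
Entry: S -> d


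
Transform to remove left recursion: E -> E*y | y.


Left-recursive alternatives: E*y; non-recursive: y
Introduce E': E -> yE', E' -> *yE' | ε


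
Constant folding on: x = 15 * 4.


15 * 4 = 60 at compile time
Optimized: x = 60


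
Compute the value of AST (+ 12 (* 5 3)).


Evaluate inner: (* 5 3) = 15
Evaluate root: (+ 12 15) = 27
Result: 27


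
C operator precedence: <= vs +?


'+' is additive (level 9); '<=' is relational (level 7)
Higher level binds tighter
'+' has higher precedence than '<='


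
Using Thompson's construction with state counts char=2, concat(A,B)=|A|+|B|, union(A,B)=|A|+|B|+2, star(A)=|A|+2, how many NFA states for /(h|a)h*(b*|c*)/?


Syntax tree has 5 char leaf(s), 2 union(s), 3 star(s)
chars contribute 5×2 = 10; each union adds +2; each star adds +2
Total: 10 + 4 + 6 = 20 states


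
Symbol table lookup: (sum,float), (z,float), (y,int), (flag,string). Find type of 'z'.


Lookup 'z' → type float


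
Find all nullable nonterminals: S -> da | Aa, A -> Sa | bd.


A nonterminal is nullable iff some alternative derives ε (directly, or every symbol in it is nullable)
Nullable: {}


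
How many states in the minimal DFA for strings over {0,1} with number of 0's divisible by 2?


Track (count of 0) mod 2: states 0..1, accept at 0
Minimal DFA: 2 states


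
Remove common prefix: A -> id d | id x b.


Common prefix: 'id'
Factored: A -> id A', A' -> d | x b


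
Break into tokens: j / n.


Scan left to right, longest-match per lexeme
Tokens: ID(j), OP(/), ID(n)


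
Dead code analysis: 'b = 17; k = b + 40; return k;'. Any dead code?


b is read by k's definition; k is returned
No dead code


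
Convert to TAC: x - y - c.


Break into single-operator statements:
t1 = x - y
t2 = t1 - c


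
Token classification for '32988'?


Pattern: digits only
Type: INTEGER_LITERAL


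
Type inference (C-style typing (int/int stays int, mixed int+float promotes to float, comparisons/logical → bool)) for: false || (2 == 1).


Operand types: bool || bool
Rule: logical operators take bool operands and yield bool
Result type: bool


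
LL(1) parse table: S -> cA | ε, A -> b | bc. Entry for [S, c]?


For [S, c]: 'c' ∈ FIRST(cA)
Entry: S -> cA


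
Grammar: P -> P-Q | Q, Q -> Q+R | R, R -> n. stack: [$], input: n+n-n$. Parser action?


no handle on stack; shift 'n'
Action: shift


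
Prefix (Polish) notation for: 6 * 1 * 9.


left-to-right (same/higher precedence on left): tree is (* (* 6 1) 9)
Prefix: * * 6 1 9


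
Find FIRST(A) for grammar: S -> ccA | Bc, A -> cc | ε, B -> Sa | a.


Per alternative of A: FIRST(cc) = {c}; FIRST(ε) = {ε}
FIRST(A) = {c, ε}


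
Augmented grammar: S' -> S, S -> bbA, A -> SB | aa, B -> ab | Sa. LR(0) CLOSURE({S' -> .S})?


Start: S' -> .S
For each item with dot before a nonterminal B, add B -> .γ for every B-production
Closure: [S' -> .S, S -> .bbA]


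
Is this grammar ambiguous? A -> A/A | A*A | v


'v/v*v' has two parse trees (no precedence encoded between / and *)
Ambiguous


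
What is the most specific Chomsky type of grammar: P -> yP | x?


Right-linear: every RHS is a terminal or a terminal followed by one nonterminal
Classification: Type 3 (Regular)


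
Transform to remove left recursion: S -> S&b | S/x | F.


Left-recursive alternatives: S&b, S/x; non-recursive: F
Introduce S': S -> FS', S' -> &bS' | /xS' | ε


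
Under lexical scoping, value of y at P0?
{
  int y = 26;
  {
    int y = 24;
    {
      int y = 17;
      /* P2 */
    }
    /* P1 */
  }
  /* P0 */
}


y declared in the same block as P0
y = 26


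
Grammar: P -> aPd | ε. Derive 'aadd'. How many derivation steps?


Derivation: P => aPd => aaPdd => aadd
Steps: 3


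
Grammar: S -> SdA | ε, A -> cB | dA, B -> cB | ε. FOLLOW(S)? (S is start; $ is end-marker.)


$ ∈ FOLLOW(S). For each A -> αBβ: add FIRST(β)\{ε} to FOLLOW(B); if β nullable, add FOLLOW(A).
FOLLOW(S) = {$, d}


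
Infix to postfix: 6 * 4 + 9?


Left to right (same or higher precedence on left)
Postfix: 6 4 * 9 +


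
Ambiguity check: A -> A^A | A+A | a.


'a^a+a' has two parse trees (no precedence encoded between ^ and +)
Ambiguous


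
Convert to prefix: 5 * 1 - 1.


left-to-right (same/higher precedence on left): tree is (- (* 5 1) 1)
Prefix: - * 5 1 1


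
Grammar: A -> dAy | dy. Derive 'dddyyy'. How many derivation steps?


Derivation: A => dAy => ddAyy => dddyyy
Steps: 3


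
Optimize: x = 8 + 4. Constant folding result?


8 + 4 = 12 at compile time
Optimized: x = 12


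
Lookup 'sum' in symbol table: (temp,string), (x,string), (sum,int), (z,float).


Lookup 'sum' → type int


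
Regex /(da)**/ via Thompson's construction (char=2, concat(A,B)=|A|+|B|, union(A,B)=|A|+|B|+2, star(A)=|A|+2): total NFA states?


Syntax tree has 2 char leaf(s), 0 union(s), 2 star(s)
chars contribute 2×2 = 4; each union adds +2; each star adds +2
Total: 4 + 0 + 4 = 8 states


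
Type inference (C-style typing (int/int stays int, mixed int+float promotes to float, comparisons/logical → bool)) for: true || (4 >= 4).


Operand types: bool || bool
Rule: logical operators take bool operands and yield bool
Result type: bool


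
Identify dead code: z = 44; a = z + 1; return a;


z is read by a's definition; a is returned
No dead code


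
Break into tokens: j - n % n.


Scan left to right, longest-match per lexeme
Tokens: ID(j), OP(-), ID(n), OP(%), ID(n)


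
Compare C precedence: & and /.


'/' is multiplicative (level 10); '&' is bitwise AND (level 5)
Higher level binds tighter
'/' has higher precedence than '&'


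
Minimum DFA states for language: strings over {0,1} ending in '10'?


Track the longest suffix of input matching a prefix of '10': 3 classes (prefixes of length 0..2)
Minimal DFA: 3 states


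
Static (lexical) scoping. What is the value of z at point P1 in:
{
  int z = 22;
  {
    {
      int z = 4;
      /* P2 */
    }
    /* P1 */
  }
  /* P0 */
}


P1's block does not declare z; resolves to the enclosing declaration at depth 0
z = 22


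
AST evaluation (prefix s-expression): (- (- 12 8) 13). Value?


Evaluate inner: (- 12 8) = 4
Evaluate root: (- 4 13) = -9
Result: -9


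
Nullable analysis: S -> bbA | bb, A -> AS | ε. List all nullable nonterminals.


A nonterminal is nullable iff some alternative derives ε (directly, or every symbol in it is nullable)
Nullable: {A}


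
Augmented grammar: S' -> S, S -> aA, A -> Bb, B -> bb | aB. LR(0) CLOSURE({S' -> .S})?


Start: S' -> .S
For each item with dot before a nonterminal B, add B -> .γ for every B-production
Closure: [S' -> .S, S -> .aA]


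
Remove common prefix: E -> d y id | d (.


Common prefix: 'd'
Factored: E -> d E', E' -> y id | (


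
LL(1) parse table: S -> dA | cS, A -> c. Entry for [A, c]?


For [A, c]: 'c' ∈ FIRST(c)
Entry: A -> c


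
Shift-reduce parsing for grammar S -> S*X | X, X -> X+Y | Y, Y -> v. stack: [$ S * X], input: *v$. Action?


handle 'S*X' on top; lookahead ∈ FOLLOW(S) = {*, $}
Action: reduce (S -> S*X)


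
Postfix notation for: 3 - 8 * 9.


* has higher precedence, evaluate 8*9 first
Postfix: 3 8 9 * -


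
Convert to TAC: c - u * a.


Break into single-operator statements:
t1 = u * a
t2 = c - t1


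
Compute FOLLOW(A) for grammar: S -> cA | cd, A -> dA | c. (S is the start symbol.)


$ ∈ FOLLOW(S). For each A -> αBβ: add FIRST(β)\{ε} to FOLLOW(B); if β nullable, add FOLLOW(A).
FOLLOW(A) = {$}


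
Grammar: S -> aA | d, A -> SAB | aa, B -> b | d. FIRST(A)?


Per alternative of A: FIRST(SAB) = {a, d}; FIRST(aa) = {a}
FIRST(A) = {a, d}


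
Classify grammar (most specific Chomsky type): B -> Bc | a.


Left-linear: every RHS is a terminal or one nonterminal followed by a terminal
Classification: Type 3 (Regular)


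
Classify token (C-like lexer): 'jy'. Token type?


Pattern: letter/underscore followed by alphanumerics, not a keyword
Type: IDENTIFIER


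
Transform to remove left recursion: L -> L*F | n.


Left-recursive alternatives: L*F; non-recursive: n
Introduce L': L -> nL', L' -> *FL' | ε


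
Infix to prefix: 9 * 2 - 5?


left-to-right (same/higher precedence on left): tree is (- (* 9 2) 5)
Prefix: - * 9 2 5


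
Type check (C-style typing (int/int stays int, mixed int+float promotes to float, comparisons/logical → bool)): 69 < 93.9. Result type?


Operand types: int < float
Rule: comparison yields bool
Result type: bool


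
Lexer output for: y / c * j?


Scan left to right, longest-match per lexeme
Tokens: ID(y), OP(/), ID(c), OP(*), ID(j)


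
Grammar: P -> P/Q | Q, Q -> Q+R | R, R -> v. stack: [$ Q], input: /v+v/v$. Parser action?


lookahead ∉ {+} so Q won't extend; reduce P -> Q
Action: reduce (P -> Q)


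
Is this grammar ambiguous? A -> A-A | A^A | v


'v-v^v' has two parse trees (no precedence encoded between - and ^)
Ambiguous


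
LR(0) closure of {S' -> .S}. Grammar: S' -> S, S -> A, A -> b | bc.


Start: S' -> .S
For each item with dot before a nonterminal B, add B -> .γ for every B-production
Closure: [S' -> .S, S -> .A, A -> .b, A -> .bc]


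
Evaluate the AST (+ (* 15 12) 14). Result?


Evaluate inner: (* 15 12) = 180
Evaluate root: (+ 180 14) = 194
Result: 194


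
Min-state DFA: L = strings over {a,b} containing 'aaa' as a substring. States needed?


KMP-style automaton: 3 progress states + 1 absorbing accept = 4
Minimal DFA: 4 states


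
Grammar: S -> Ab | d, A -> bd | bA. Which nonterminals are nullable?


A nonterminal is nullable iff some alternative derives ε (directly, or every symbol in it is nullable)
Nullable: {}


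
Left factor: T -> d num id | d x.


Common prefix: 'd'
Factored: T -> d T', T' -> num id | x


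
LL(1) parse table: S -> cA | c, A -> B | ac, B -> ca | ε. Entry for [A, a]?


For [A, a]: 'a' ∈ FIRST(ac)
Entry: A -> ac


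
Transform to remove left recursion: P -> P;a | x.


Left-recursive alternatives: P;a; non-recursive: x
Introduce P': P -> xP', P' -> ;aP' | ε


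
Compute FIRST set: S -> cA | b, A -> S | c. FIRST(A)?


Per alternative of A: FIRST(S) = {b, c}; FIRST(c) = {c}
FIRST(A) = {b, c}


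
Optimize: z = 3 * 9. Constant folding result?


3 * 9 = 27 at compile time
Optimized: z = 27


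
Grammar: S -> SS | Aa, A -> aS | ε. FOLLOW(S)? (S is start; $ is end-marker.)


$ ∈ FOLLOW(S). For each A -> αBβ: add FIRST(β)\{ε} to FOLLOW(B); if β nullable, add FOLLOW(A).
FOLLOW(S) = {$, a}


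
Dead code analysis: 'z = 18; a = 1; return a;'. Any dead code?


z is assigned but never read
Dead: 'z = 18'


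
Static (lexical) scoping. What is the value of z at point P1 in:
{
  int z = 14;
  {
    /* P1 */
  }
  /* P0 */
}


P1's block does not declare z; resolves to the enclosing declaration at depth 0
z = 14


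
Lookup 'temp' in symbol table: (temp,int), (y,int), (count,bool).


Lookup 'temp' → type int


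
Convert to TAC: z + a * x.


Break into single-operator statements:
t1 = a * x
t2 = z + t1


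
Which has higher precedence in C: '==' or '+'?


'+' is additive (level 9); '==' is equality (level 6)
Higher level binds tighter
'+' has higher precedence than '=='


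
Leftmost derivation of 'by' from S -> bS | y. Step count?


Derivation: S => bS => by
Steps: 2


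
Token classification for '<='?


Pattern: operator symbol
Type: OPERATOR


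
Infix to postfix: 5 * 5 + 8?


Left to right (same or higher precedence on left)
Postfix: 5 5 * 8 +


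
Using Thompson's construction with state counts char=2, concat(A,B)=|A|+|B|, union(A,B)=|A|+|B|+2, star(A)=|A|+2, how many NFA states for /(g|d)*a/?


Syntax tree has 3 char leaf(s), 1 union(s), 1 star(s)
chars contribute 3×2 = 6; each union adds +2; each star adds +2
Total: 6 + 2 + 2 = 10 states


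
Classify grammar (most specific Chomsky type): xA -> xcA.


LHS has context (more than one symbol) and |LHS| ≤ |RHS|
Classification: Type 1 (Context-Sensitive)


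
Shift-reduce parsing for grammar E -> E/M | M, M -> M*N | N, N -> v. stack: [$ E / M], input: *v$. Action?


'*' can extend M; shift to build M -> M*N
Action: shift


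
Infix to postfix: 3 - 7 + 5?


Left to right (same or higher precedence on left)
Postfix: 3 7 - 5 +


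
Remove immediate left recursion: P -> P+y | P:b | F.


Left-recursive alternatives: P+y, P:b; non-recursive: F
Introduce P': P -> FP', P' -> +yP' | :bP' | ε


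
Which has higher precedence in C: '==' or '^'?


'==' is equality (level 6); '^' is bitwise XOR (level 4)
Higher level binds tighter
'==' has higher precedence than '^'


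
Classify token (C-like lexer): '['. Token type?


Pattern: delimiter/punctuation
Type: PUNCTUATION


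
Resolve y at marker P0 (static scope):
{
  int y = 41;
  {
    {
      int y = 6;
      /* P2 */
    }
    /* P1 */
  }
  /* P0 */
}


y declared in the same block as P0
y = 41


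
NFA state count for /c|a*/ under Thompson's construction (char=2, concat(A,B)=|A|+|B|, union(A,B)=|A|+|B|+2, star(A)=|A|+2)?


Syntax tree has 2 char leaf(s), 1 union(s), 1 star(s)
chars contribute 2×2 = 4; each union adds +2; each star adds +2
Total: 4 + 2 + 2 = 8 states


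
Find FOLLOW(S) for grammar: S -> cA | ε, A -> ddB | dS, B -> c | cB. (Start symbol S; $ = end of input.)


$ ∈ FOLLOW(S). For each A -> αBβ: add FIRST(β)\{ε} to FOLLOW(B); if β nullable, add FOLLOW(A).
FOLLOW(S) = {$}


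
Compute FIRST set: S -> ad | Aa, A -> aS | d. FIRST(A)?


Per alternative of A: FIRST(aS) = {a}; FIRST(d) = {d}
FIRST(A) = {a, d}


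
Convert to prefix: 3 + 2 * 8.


'*' binds tighter: tree is (+ 3 (* 2 8))
Prefix: + 3 * 2 8


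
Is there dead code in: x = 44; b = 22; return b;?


x is assigned but never read
Dead: 'x = 44'


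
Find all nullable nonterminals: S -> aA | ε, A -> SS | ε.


A nonterminal is nullable iff some alternative derives ε (directly, or every symbol in it is nullable)
Nullable: {A, S}


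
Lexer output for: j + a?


Scan left to right, longest-match per lexeme
Tokens: ID(j), OP(+), ID(a)


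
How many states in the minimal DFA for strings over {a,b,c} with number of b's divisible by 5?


Track (count of b) mod 5: states 0..4, accept at 0
Minimal DFA: 5 states


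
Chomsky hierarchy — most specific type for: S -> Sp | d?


Left-linear: every RHS is a terminal or one nonterminal followed by a terminal
Classification: Type 3 (Regular)


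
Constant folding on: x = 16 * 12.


16 * 12 = 192 at compile time
Optimized: x = 192


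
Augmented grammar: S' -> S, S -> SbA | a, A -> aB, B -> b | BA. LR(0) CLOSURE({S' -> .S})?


Start: S' -> .S
For each item with dot before a nonterminal B, add B -> .γ for every B-production
Closure: [S' -> .S, S -> .SbA, S -> .a]


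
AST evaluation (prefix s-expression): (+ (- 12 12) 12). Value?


Evaluate inner: (- 12 12) = 0
Evaluate root: (+ 0 12) = 12
Result: 12


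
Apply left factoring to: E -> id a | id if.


Common prefix: 'id'
Factored: E -> id E', E' -> a | if


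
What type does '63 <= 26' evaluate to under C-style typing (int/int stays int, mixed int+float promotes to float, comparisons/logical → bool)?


Operand types: int <= int
Rule: comparison yields bool
Result type: bool


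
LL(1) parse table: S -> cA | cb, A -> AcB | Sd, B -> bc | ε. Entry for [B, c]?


For [B, c]: ε is nullable and 'c' ∈ FOLLOW(B)
Entry: B -> ε


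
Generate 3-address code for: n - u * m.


Break into single-operator statements:
t1 = u * m
t2 = n - t1


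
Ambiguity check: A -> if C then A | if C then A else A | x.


dangling else: 'if C then if C then x else x' parses two ways
Ambiguous


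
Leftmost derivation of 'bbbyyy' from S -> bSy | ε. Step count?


Derivation: S => bSy => bbSyy => bbbSyyy => bbbyyy
Steps: 4


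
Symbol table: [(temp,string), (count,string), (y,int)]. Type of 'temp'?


Lookup 'temp' → type string


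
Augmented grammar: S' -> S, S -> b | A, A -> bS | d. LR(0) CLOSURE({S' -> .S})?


Start: S' -> .S
For each item with dot before a nonterminal B, add B -> .γ for every B-production
Closure: [S' -> .S, S -> .b, S -> .A, A -> .bS, A -> .d]


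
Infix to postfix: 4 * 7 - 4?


Left to right (same or higher precedence on left)
Postfix: 4 7 * 4 -


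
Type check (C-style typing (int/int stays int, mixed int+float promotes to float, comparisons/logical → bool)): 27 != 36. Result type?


Operand types: int != int
Rule: comparison yields bool
Result type: bool


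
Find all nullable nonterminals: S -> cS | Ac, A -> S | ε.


A nonterminal is nullable iff some alternative derives ε (directly, or every symbol in it is nullable)
Nullable: {A}


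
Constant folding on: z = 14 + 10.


14 + 10 = 24 at compile time
Optimized: z = 24


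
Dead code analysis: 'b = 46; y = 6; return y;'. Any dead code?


b is assigned but never read
Dead: 'b = 46'


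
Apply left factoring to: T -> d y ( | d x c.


Common prefix: 'd'
Factored: T -> d T', T' -> y ( | x c


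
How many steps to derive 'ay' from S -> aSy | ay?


Derivation: S => ay
Steps: 1


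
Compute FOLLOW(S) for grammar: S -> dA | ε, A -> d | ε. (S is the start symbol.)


$ ∈ FOLLOW(S). For each A -> αBβ: add FIRST(β)\{ε} to FOLLOW(B); if β nullable, add FOLLOW(A).
FOLLOW(S) = {$}


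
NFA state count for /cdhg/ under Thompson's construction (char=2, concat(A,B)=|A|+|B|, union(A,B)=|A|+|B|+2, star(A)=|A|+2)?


Syntax tree has 4 char leaf(s), 0 union(s), 0 star(s)
chars contribute 4×2 = 8; each union adds +2; each star adds +2
Total: 8 + 0 + 0 = 8 states


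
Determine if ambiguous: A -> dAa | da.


balanced d^n…a^n: each string has a unique parse
Unambiguous


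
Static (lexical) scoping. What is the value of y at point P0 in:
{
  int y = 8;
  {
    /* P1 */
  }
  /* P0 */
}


y declared in the same block as P0
y = 8


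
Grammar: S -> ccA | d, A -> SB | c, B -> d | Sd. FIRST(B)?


Per alternative of B: FIRST(d) = {d}; FIRST(Sd) = {c, d}
FIRST(B) = {c, d}


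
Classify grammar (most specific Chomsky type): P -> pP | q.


Right-linear: every RHS is a terminal or a terminal followed by one nonterminal
Classification: Type 3 (Regular)


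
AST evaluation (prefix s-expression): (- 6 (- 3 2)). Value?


Evaluate inner: (- 3 2) = 1
Evaluate root: (- 6 1) = 5
Result: 5


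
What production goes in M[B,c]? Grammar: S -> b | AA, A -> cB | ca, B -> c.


For [B, c]: 'c' ∈ FIRST(c)
Entry: B -> c


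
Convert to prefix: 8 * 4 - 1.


left-to-right (same/higher precedence on left): tree is (- (* 8 4) 1)
Prefix: - * 8 4 1


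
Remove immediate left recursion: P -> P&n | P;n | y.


Left-recursive alternatives: P&n, P;n; non-recursive: y
Introduce P': P -> yP', P' -> &nP' | ;nP' | ε


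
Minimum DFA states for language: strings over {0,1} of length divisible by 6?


Track length mod 6: states 0..5, accept at 0
Minimal DFA: 6 states


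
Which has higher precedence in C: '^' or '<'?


'<' is relational (level 7); '^' is bitwise XOR (level 4)
Higher level binds tighter
'<' has higher precedence than '^'


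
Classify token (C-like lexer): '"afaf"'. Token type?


Pattern: double-quoted sequence
Type: STRING_LITERAL


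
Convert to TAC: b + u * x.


Break into single-operator statements:
t1 = u * x
t2 = b + t1


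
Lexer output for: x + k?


Scan left to right, longest-match per lexeme
Tokens: ID(x), OP(+), ID(k)


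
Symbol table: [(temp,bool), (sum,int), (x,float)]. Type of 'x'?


Lookup 'x' → type float


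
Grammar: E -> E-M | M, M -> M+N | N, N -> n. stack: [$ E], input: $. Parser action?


start symbol E on stack, input exhausted
Action: accept


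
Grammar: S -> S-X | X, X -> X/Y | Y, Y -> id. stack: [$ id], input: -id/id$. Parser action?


'id' on top is the handle for Y -> id
Action: reduce (Y -> id)


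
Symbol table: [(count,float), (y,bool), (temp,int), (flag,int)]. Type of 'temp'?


Lookup 'temp' → type int


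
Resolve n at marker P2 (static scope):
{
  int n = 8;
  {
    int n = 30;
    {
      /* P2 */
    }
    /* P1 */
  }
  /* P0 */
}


P2's block does not declare n; resolves to the enclosing declaration at depth 1
n = 30


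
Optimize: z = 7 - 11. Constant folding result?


7 - 11 = -4 at compile time
Optimized: z = -4


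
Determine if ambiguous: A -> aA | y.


right-linear, alternatives start with distinct terminals 'a' vs 'y': unique leftmost derivation
Unambiguous


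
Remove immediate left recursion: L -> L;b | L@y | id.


Left-recursive alternatives: L;b, L@y; non-recursive: id
Introduce L': L -> idL', L' -> ;bL' | @yL' | ε


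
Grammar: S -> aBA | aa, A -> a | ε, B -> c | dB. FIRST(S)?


Per alternative of S: FIRST(aBA) = {a}; FIRST(aa) = {a}
FIRST(S) = {a}


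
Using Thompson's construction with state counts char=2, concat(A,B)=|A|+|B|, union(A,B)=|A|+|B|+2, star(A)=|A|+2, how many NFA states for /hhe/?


Syntax tree has 3 char leaf(s), 0 union(s), 0 star(s)
chars contribute 3×2 = 6; each union adds +2; each star adds +2
Total: 6 + 0 + 0 = 6 states


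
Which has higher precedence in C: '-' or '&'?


'-' is additive (level 9); '&' is bitwise AND (level 5)
Higher level binds tighter
'-' has higher precedence than '&'


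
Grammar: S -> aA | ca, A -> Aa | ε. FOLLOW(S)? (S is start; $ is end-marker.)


$ ∈ FOLLOW(S). For each A -> αBβ: add FIRST(β)\{ε} to FOLLOW(B); if β nullable, add FOLLOW(A).
FOLLOW(S) = {$}


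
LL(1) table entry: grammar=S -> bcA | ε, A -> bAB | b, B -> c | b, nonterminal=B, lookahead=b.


For [B, b]: 'b' ∈ FIRST(b)
Entry: B -> b


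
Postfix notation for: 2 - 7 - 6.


Left to right (same or higher precedence on left)
Postfix: 2 7 - 6 -


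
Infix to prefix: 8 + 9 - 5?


left-to-right (same/higher precedence on left): tree is (- (+ 8 9) 5)
Prefix: - + 8 9 5


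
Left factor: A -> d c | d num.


Common prefix: 'd'
Factored: A -> d A', A' -> c | num


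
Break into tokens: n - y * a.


Scan left to right, longest-match per lexeme
Tokens: ID(n), OP(-), ID(y), OP(*), ID(a)


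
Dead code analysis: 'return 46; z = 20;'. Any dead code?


statement follows a return and is unreachable
Dead: 'z = 20'


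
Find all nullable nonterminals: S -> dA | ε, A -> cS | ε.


A nonterminal is nullable iff some alternative derives ε (directly, or every symbol in it is nullable)
Nullable: {A, S}


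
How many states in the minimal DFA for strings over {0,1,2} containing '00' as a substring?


KMP-style automaton: 2 progress states + 1 absorbing accept = 3
Minimal DFA: 3 states


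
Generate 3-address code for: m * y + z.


Break into single-operator statements:
t1 = m * y
t2 = t1 + z


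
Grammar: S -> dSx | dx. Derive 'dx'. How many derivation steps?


Derivation: S => dx
Steps: 1


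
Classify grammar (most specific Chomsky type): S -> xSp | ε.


Single nonterminal LHS, but x^n p^n is not regular
Classification: Type 2 (Context-Free)


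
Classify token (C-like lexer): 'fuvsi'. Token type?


Pattern: letter/underscore followed by alphanumerics, not a keyword
Type: IDENTIFIER


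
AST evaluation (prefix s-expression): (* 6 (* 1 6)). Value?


Evaluate inner: (* 1 6) = 6
Evaluate root: (* 6 6) = 36
Result: 36


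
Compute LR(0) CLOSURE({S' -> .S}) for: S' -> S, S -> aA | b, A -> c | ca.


Start: S' -> .S
For each item with dot before a nonterminal B, add B -> .γ for every B-production
Closure: [S' -> .S, S -> .aA, S -> .b]


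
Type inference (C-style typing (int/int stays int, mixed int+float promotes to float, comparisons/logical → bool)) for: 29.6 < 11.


Operand types: float < int
Rule: comparison yields bool
Result type: bool


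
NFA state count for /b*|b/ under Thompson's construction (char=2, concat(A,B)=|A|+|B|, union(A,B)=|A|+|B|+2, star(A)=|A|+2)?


Syntax tree has 2 char leaf(s), 1 union(s), 1 star(s)
chars contribute 2×2 = 4; each union adds +2; each star adds +2
Total: 4 + 2 + 2 = 8 states


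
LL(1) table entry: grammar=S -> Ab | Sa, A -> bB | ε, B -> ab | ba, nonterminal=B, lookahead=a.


For [B, a]: 'a' ∈ FIRST(ab)
Entry: B -> ab


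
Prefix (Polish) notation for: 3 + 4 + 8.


left-to-right (same/higher precedence on left): tree is (+ (+ 3 4) 8)
Prefix: + + 3 4 8


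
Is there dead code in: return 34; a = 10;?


statement follows a return and is unreachable
Dead: 'a = 10'


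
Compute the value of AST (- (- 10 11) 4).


Evaluate inner: (- 10 11) = -1
Evaluate root: (- -1 4) = -5
Result: -5


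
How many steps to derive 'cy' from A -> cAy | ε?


Derivation: A => cAy => cy
Steps: 2


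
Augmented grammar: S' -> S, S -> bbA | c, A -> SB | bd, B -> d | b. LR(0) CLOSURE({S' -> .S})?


Start: S' -> .S
For each item with dot before a nonterminal B, add B -> .γ for every B-production
Closure: [S' -> .S, S -> .bbA, S -> .c]


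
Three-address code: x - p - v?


Break into single-operator statements:
t1 = x - p
t2 = t1 - v


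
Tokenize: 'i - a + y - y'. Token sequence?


Scan left to right, longest-match per lexeme
Tokens: ID(i), OP(-), ID(a), OP(+), ID(y), OP(-), ID(y)


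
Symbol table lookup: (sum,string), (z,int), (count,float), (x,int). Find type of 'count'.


Lookup 'count' → type float


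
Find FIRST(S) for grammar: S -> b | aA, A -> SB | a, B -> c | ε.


Per alternative of S: FIRST(b) = {b}; FIRST(aA) = {a}
FIRST(S) = {a, b}


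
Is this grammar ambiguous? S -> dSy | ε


balanced d^n…y^n: each string has a unique parse
Unambiguous


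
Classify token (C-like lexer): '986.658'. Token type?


Pattern: digits with a decimal point
Type: FLOAT_LITERAL


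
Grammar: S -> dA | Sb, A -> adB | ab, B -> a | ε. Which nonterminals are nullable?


A nonterminal is nullable iff some alternative derives ε (directly, or every symbol in it is nullable)
Nullable: {B}


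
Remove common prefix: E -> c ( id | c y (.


Common prefix: 'c'
Factored: E -> c E', E' -> ( id | y (


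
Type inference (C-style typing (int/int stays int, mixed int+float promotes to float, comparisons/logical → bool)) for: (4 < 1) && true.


Operand types: bool && bool
Rule: logical operators take bool operands and yield bool
Result type: bool


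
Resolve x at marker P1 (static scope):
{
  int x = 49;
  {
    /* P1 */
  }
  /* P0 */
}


P1's block does not declare x; resolves to the enclosing declaration at depth 0
x = 49


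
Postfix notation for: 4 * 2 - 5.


Left to right (same or higher precedence on left)
Postfix: 4 2 * 5 -


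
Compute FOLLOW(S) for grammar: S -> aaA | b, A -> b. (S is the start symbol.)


$ ∈ FOLLOW(S). For each A -> αBβ: add FIRST(β)\{ε} to FOLLOW(B); if β nullable, add FOLLOW(A).
FOLLOW(S) = {$}


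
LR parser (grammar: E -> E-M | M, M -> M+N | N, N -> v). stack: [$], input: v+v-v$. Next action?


no handle on stack; shift 'v'
Action: shift


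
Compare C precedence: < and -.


'-' is additive (level 9); '<' is relational (level 7)
Higher level binds tighter
'-' has higher precedence than '<'


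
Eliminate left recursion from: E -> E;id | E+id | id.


Left-recursive alternatives: E;id, E+id; non-recursive: id
Introduce E': E -> idE', E' -> ;idE' | +idE' | ε


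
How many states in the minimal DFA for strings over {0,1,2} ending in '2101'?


Track the longest suffix of input matching a prefix of '2101': 5 classes (prefixes of length 0..4)
Minimal DFA: 5 states


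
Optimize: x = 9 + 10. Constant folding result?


9 + 10 = 19 at compile time
Optimized: x = 19


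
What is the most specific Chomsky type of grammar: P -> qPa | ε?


Single nonterminal LHS, but q^n a^n is not regular
Classification: Type 2 (Context-Free)


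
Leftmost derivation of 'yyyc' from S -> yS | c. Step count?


Derivation: S => yS => yyS => yyyS => yyyc
Steps: 4


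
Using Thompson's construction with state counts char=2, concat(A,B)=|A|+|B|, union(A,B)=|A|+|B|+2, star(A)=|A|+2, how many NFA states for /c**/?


Syntax tree has 1 char leaf(s), 0 union(s), 2 star(s)
chars contribute 1×2 = 2; each union adds +2; each star adds +2
Total: 2 + 0 + 4 = 6 states


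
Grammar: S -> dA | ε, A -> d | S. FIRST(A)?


Per alternative of A: FIRST(d) = {d}; FIRST(S) = {d, ε}
FIRST(A) = {d, ε}


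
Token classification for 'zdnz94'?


Pattern: letter/underscore followed by alphanumerics, not a keyword
Type: IDENTIFIER


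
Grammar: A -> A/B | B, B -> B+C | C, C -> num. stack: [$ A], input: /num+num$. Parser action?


shift '/' to continue A -> A/B
Action: shift


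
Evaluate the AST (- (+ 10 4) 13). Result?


Evaluate inner: (+ 10 4) = 14
Evaluate root: (- 14 13) = 1
Result: 1


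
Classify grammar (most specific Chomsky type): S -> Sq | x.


Left-linear: every RHS is a terminal or one nonterminal followed by a terminal
Classification: Type 3 (Regular)


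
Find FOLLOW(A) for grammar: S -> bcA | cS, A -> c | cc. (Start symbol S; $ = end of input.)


$ ∈ FOLLOW(S). For each A -> αBβ: add FIRST(β)\{ε} to FOLLOW(B); if β nullable, add FOLLOW(A).
FOLLOW(A) = {$}


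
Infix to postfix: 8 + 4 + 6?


Left to right (same or higher precedence on left)
Postfix: 8 4 + 6 +


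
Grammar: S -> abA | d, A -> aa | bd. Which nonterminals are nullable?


A nonterminal is nullable iff some alternative derives ε (directly, or every symbol in it is nullable)
Nullable: {}


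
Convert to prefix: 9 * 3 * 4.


left-to-right (same/higher precedence on left): tree is (* (* 9 3) 4)
Prefix: * * 9 3 4


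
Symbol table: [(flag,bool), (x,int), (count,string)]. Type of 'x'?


Lookup 'x' → type int


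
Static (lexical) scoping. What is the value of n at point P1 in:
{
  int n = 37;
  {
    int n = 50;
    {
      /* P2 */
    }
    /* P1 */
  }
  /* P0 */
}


n declared in the same block as P1
n = 50


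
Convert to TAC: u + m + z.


Break into single-operator statements:
t1 = u + m
t2 = t1 + z


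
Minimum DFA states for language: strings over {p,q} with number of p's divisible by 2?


Track (count of p) mod 2: states 0..1, accept at 0
Minimal DFA: 2 states


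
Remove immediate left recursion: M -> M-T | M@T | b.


Left-recursive alternatives: M-T, M@T; non-recursive: b
Introduce M': M -> bM', M' -> -TM' | @TM' | ε


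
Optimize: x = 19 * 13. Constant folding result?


19 * 13 = 247 at compile time
Optimized: x = 247


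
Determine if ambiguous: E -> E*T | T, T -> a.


precedence layered via separate nonterminal T: deterministic
Unambiguous


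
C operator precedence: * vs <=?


'*' is multiplicative (level 10); '<=' is relational (level 7)
Higher level binds tighter
'*' has higher precedence than '<='


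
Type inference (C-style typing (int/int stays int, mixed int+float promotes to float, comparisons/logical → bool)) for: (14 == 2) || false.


Operand types: bool || bool
Rule: logical operators take bool operands and yield bool
Result type: bool


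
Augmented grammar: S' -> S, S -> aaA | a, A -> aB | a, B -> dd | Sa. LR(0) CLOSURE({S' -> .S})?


Start: S' -> .S
For each item with dot before a nonterminal B, add B -> .γ for every B-production
Closure: [S' -> .S, S -> .aaA, S -> .a]


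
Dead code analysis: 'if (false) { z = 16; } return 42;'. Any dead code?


condition is constant false, so the whole block is unreachable
Dead: 'if (false) { z = 16; }'


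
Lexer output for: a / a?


Scan left to right, longest-match per lexeme
Tokens: ID(a), OP(/), ID(a)


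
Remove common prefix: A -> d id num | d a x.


Common prefix: 'd'
Factored: A -> d A', A' -> id num | a x


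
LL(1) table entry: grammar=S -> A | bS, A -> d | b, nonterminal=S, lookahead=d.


For [S, d]: 'd' ∈ FIRST(A)
Entry: S -> A


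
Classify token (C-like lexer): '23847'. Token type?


Pattern: digits only
Type: INTEGER_LITERAL


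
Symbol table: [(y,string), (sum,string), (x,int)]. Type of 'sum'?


Lookup 'sum' → type string


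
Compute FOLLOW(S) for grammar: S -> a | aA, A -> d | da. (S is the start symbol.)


$ ∈ FOLLOW(S). For each A -> αBβ: add FIRST(β)\{ε} to FOLLOW(B); if β nullable, add FOLLOW(A).
FOLLOW(S) = {$}


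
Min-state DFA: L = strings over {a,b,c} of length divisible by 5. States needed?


Track length mod 5: states 0..4, accept at 0
Minimal DFA: 5 states


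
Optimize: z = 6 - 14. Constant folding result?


6 - 14 = -8 at compile time
Optimized: z = -8


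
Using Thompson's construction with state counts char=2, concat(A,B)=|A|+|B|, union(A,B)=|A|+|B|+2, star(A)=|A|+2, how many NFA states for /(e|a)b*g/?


Syntax tree has 4 char leaf(s), 1 union(s), 1 star(s)
chars contribute 4×2 = 8; each union adds +2; each star adds +2
Total: 8 + 2 + 2 = 12 states


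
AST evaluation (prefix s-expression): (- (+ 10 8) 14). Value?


Evaluate inner: (+ 10 8) = 18
Evaluate root: (- 18 14) = 4
Result: 4


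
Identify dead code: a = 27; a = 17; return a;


first assignment to a is overwritten before any read
Dead: 'a = 27'


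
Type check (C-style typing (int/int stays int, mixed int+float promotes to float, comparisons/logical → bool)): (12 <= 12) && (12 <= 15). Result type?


Operand types: bool && bool
Rule: logical operators take bool operands and yield bool
Result type: bool


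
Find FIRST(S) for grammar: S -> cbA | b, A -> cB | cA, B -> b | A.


Per alternative of S: FIRST(cbA) = {c}; FIRST(b) = {b}
FIRST(S) = {b, c}


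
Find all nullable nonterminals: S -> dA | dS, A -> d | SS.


A nonterminal is nullable iff some alternative derives ε (directly, or every symbol in it is nullable)
Nullable: {}


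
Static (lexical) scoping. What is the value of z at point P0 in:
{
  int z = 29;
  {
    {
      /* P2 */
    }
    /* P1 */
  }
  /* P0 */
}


z declared in the same block as P0
z = 29


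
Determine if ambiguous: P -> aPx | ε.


balanced a^n…x^n: each string has a unique parse
Unambiguous


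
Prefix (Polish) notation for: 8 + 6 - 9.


left-to-right (same/higher precedence on left): tree is (- (+ 8 6) 9)
Prefix: - + 8 6 9


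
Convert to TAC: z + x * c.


Break into single-operator statements:
t1 = x * c
t2 = z + t1


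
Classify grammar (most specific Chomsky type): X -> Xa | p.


Left-linear: every RHS is a terminal or one nonterminal followed by a terminal
Classification: Type 3 (Regular)


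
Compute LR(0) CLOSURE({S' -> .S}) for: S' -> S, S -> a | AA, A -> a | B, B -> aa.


Start: S' -> .S
For each item with dot before a nonterminal B, add B -> .γ for every B-production
Closure: [S' -> .S, S -> .a, S -> .AA, A -> .a, A -> .B, B -> .aa]


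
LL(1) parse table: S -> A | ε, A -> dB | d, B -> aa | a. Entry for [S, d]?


For [S, d]: 'd' ∈ FIRST(A)
Entry: S -> A


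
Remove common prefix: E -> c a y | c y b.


Common prefix: 'c'
Factored: E -> c E', E' -> a y | y b


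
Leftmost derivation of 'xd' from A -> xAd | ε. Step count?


Derivation: A => xAd => xd
Steps: 2


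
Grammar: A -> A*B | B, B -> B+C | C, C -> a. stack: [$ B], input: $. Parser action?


lookahead ∉ {+} so B won't extend; reduce A -> B
Action: reduce (A -> B)


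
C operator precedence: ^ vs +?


'+' is additive (level 9); '^' is bitwise XOR (level 4)
Higher level binds tighter
'+' has higher precedence than '^'


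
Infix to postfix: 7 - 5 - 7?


Left to right (same or higher precedence on left)
Postfix: 7 5 - 7 -


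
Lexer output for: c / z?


Scan left to right, longest-match per lexeme
Tokens: ID(c), OP(/), ID(z)


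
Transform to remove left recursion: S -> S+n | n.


Left-recursive alternatives: S+n; non-recursive: n
Introduce S': S -> nS', S' -> +nS' | ε


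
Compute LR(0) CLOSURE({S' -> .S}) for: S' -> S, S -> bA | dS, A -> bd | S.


Start: S' -> .S
For each item with dot before a nonterminal B, add B -> .γ for every B-production
Closure: [S' -> .S, S -> .bA, S -> .dS]


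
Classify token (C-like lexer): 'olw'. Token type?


Pattern: letter/underscore followed by alphanumerics, not a keyword
Type: IDENTIFIER


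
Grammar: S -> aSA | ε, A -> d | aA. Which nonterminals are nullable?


A nonterminal is nullable iff some alternative derives ε (directly, or every symbol in it is nullable)
Nullable: {S}


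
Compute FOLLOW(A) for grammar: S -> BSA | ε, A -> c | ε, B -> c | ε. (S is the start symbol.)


$ ∈ FOLLOW(S). For each A -> αBβ: add FIRST(β)\{ε} to FOLLOW(B); if β nullable, add FOLLOW(A).
FOLLOW(A) = {$, c}


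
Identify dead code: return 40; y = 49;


statement follows a return and is unreachable
Dead: 'y = 49'


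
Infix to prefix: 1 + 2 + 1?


left-to-right (same/higher precedence on left): tree is (+ (+ 1 2) 1)
Prefix: + + 1 2 1
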